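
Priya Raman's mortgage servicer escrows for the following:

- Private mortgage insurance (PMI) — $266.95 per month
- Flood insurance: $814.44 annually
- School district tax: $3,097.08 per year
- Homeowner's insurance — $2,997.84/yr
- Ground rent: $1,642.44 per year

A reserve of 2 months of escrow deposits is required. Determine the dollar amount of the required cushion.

Private mortgage insurance (PMI) = $266.95 × 12 = $3,203.40 per year
Flood insurance = $814.44 per year
School district tax = $3,097.08 per year
Homeowner's insurance = $2,997.84 per year
Ground rent = $1,642.44 per year
Annual escrow total = $3,203.40 + $814.44 + $3,097.08 + $2,997.84 + $1,642.44 = $11,755.20
Monthly = $11,755.20 ÷ 12 = $979.60
Reserve = 2 × $979.60 = $1,959.20

$1,959.20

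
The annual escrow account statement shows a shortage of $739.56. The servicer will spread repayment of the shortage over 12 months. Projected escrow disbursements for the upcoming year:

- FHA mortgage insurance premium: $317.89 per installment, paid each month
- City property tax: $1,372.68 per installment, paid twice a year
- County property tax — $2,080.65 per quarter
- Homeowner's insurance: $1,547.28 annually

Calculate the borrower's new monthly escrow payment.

$1,430.79

FHA mortgage insurance premium — $317.89 × 12 = $3,814.68 annually
City property tax — $1,372.68 × 2 = $2,745.36 annually
County property tax — $2,080.65 × 4 = $8,322.60 annually
Homeowner's insurance — $1,547.28 annually
Yearly total = $16,429.92
Per month = $16,429.92 / 12 = $1,369.16
Shortage spread = $739.56 ÷ 12 = $61.63/mo
Adjusted monthly = $1,369.16 + $61.63 = $1,430.79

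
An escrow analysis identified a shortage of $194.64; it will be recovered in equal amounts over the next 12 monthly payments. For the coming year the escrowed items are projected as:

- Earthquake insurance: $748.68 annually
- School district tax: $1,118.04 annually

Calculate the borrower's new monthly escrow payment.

Earthquake insurance: $748.68/yr
School district tax: $1,118.04/yr
Annual escrow total = $748.68 + $1,118.04 = $1,866.72
Per month = $1,866.72 / 12 = $155.56
Shortage spread = $194.64 ÷ 12 = $16.22/mo
New monthly escrow = $155.56 + $16.22 = $171.78

$171.78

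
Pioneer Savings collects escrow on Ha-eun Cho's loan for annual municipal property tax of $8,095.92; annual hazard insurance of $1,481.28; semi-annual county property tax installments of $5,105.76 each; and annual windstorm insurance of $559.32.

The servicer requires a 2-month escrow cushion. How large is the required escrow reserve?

$3,391.34

Municipal property tax — $8,095.92/yr
Hazard insurance — $1,481.28/yr
County property tax — $5,105.76 × 2 = $10,211.52/yr
Windstorm insurance — $559.32/yr
Yearly total = $20,348.04
Monthly = $20,348.04 / 12 = $1,695.67
Required cushion = 2 × $1,695.67 = $3,391.34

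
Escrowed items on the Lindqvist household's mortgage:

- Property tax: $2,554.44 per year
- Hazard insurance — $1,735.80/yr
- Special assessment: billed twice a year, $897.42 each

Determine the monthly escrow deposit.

Property tax: $2,554.44
Hazard insurance: $1,735.80
Special assessment: $897.42 × 2 = $1,794.84
Annual escrow total = $6,085.08
Monthly escrow = $6,085.08 / 12 = $507.09

$507.09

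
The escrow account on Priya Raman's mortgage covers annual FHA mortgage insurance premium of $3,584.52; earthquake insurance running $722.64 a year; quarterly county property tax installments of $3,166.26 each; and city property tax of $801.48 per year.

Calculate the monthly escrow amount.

FHA mortgage insurance premium = $3,584.52/yr
Earthquake insurance = $722.64/yr
County property tax = $3,166.26 × 4 = $12,665.04/yr
City property tax = $801.48/yr
Total annual escrow = $17,773.68
Base monthly escrow = $17,773.68 ÷ 12 = $1,481.14

$1,481.14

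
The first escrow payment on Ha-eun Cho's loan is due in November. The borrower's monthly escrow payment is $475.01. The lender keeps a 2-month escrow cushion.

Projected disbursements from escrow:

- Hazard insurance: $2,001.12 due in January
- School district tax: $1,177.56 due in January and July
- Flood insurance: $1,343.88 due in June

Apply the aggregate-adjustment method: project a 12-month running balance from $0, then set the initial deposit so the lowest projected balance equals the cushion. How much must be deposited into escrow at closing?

$2,703.67

Cushion = 2 × $475.01 = $950.02
Trial balance (start $0, +$475.01 each month, − disbursements):
  Nov: +$475.01 → $475.01
  Dec: +$475.01 → $950.02
  Jan: +$475.01 − $3,178.68 → -$1,753.65
  Feb: +$475.01 → -$1,278.64
  Mar: +$475.01 → -$803.63
  Apr: +$475.01 → -$328.62
  May: +$475.01 → $146.39
  Jun: +$475.01 − $1,343.88 → -$722.48
  Jul: +$475.01 − $1,177.56 → -$1,425.03
  Aug: +$475.01 → -$950.02
  Sep: +$475.01 → -$475.01
  Oct: +$475.01 → $0.00
Lowest trial balance = -$1,753.65 (Jan)
Initial deposit = cushion − low point = $950.02 − (-$1,753.65) = $2,703.67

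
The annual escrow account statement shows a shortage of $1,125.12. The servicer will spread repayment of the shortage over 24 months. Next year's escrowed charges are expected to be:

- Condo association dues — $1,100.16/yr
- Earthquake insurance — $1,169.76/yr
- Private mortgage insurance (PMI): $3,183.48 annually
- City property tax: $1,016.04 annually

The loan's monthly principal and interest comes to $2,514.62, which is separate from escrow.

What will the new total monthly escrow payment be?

Condo association dues: $1,100.16 annually
Earthquake insurance: $1,169.76 annually
Private mortgage insurance (PMI): $3,183.48 annually
City property tax: $1,016.04 annually
Annual escrow total = $1,100.16 + $1,169.76 + $3,183.48 + $1,016.04 = $6,469.44
Monthly = $6,469.44 / 12 = $539.12
Shortage per month = $1,125.12 ÷ 24 = $46.88
Adjusted monthly = $539.12 + $46.88 = $586.00

$586.00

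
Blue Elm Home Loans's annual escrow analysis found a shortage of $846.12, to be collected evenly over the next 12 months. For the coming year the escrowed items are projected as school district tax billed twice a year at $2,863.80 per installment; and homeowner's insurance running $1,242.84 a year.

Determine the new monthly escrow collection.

School district tax — $2,863.80 × 2 = $5,727.60 annually
Homeowner's insurance — $1,242.84 annually
Combined annual = $5,727.60 + $1,242.84 = $6,970.44
Base monthly escrow = $6,970.44 / 12 = $580.87
Monthly shortage recovery: $846.12 / 12 = $70.51
Adjusted monthly = $580.87 + $70.51 = $651.38

$651.38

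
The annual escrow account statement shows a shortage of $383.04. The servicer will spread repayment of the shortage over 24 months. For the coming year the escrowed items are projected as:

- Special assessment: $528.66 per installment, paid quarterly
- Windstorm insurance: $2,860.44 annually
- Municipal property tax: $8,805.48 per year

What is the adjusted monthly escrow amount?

$1,164.34

Special assessment — $528.66 × 4 = $2,114.64/yr
Windstorm insurance — $2,860.44/yr
Municipal property tax — $8,805.48/yr
Total per year = $13,780.56
Monthly = $13,780.56 / 12 = $1,148.38
Monthly shortage recovery: $383.04 ÷ 24 = $15.96
New monthly escrow = $1,148.38 + $15.96 = $1,164.34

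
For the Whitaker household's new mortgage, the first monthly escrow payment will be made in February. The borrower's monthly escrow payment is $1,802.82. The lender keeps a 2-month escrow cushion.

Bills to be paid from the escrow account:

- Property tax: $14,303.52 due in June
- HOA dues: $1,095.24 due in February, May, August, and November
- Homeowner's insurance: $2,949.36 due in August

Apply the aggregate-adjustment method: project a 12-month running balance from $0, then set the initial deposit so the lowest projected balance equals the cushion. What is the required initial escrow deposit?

$11,524.50

Cushion = 2 × $1,802.82 = $3,605.64
Trial balance (start $0, +$1,802.82 each month, − disbursements):
  Feb: +$1,802.82 − $1,095.24 → $707.58
  Mar: +$1,802.82 → $2,510.40
  Apr: +$1,802.82 → $4,313.22
  May: +$1,802.82 − $1,095.24 → $5,020.80
  Jun: +$1,802.82 − $14,303.52 → -$7,479.90
  Jul: +$1,802.82 → -$5,677.08
  Aug: +$1,802.82 − $4,044.60 → -$7,918.86
  Sep: +$1,802.82 → -$6,116.04
  Oct: +$1,802.82 → -$4,313.22
  Nov: +$1,802.82 − $1,095.24 → -$3,605.64
  Dec: +$1,802.82 → -$1,802.82
  Jan: +$1,802.82 → $0.00
Lowest trial balance = -$7,918.86 (Aug)
Initial deposit = cushion − low point = $3,605.64 − (-$7,918.86) = $11,524.50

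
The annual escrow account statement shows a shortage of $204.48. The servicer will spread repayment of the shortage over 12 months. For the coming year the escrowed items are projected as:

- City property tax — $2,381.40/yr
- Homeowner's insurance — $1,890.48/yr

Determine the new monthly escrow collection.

City property tax — $2,381.40/yr
Homeowner's insurance — $1,890.48/yr
Total annual escrow = $2,381.40 + $1,890.48 = $4,271.88
Base monthly escrow = $4,271.88 ÷ 12 = $355.99
Monthly shortage recovery: $204.48 ÷ 12 = $17.04
New monthly escrow = $355.99 + $17.04 = $373.03

$373.03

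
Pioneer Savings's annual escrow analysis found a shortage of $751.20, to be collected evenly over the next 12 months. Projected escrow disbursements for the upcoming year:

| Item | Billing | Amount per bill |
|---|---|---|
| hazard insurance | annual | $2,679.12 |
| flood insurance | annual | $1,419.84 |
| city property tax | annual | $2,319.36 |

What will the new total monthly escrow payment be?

Hazard insurance — $2,679.12 per year
Flood insurance — $1,419.84 per year
City property tax — $2,319.36 per year
Total annual escrow = $6,418.32
Monthly = $6,418.32 / 12 = $534.86
Shortage spread = $751.20 ÷ 12 = $62.60/mo
New monthly escrow = $534.86 + $62.60 = $597.46

$597.46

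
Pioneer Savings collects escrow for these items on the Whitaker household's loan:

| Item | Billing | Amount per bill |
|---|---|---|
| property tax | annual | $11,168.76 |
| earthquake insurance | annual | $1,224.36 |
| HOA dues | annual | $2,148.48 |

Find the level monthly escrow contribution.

Property tax — $11,168.76
Earthquake insurance — $1,224.36
HOA dues — $2,148.48
Total annual escrow = $14,541.60
Monthly escrow = $14,541.60 / 12 = $1,211.80

$1,211.80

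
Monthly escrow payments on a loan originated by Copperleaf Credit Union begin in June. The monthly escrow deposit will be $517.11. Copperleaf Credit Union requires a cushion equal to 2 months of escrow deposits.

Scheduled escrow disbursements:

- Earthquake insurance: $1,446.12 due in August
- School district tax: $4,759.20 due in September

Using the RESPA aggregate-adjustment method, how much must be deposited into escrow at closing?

$5,171.10

Cushion = 2 × $517.11 = $1,034.22
Trial balance (start $0, +$517.11 each month, − disbursements):
  Jun: +$517.11 → $517.11
  Jul: +$517.11 → $1,034.22
  Aug: +$517.11 − $1,446.12 → $105.21
  Sep: +$517.11 − $4,759.20 → -$4,136.88
  Oct: +$517.11 → -$3,619.77
  Nov: +$517.11 → -$3,102.66
  Dec: +$517.11 → -$2,585.55
  Jan: +$517.11 → -$2,068.44
  Feb: +$517.11 → -$1,551.33
  Mar: +$517.11 → -$1,034.22
  Apr: +$517.11 → -$517.11
  May: +$517.11 → $0.00
Lowest trial balance = -$4,136.88 (Sep)
Initial deposit = cushion − low point = $1,034.22 − (-$4,136.88) = $5,171.10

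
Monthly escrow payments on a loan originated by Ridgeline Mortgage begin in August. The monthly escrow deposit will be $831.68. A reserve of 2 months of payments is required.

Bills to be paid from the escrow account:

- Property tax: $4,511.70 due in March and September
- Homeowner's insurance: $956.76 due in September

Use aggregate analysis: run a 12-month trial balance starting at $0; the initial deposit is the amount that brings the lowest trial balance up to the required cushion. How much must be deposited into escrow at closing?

Cushion = 2 × $831.68 = $1,663.36
Trial balance (start $0, +$831.68 each month, − disbursements):
  Aug: +$831.68 → $831.68
  Sep: +$831.68 − $5,468.46 → -$3,805.10
  Oct: +$831.68 → -$2,973.42
  Nov: +$831.68 → -$2,141.74
  Dec: +$831.68 → -$1,310.06
  Jan: +$831.68 → -$478.38
  Feb: +$831.68 → $353.30
  Mar: +$831.68 − $4,511.70 → -$3,326.72
  Apr: +$831.68 → -$2,495.04
  May: +$831.68 → -$1,663.36
  Jun: +$831.68 → -$831.68
  Jul: +$831.68 → $0.00
Lowest trial balance = -$3,805.10 (Sep)
Initial deposit = cushion − low point = $1,663.36 − (-$3,805.10) = $5,468.46

$5,468.46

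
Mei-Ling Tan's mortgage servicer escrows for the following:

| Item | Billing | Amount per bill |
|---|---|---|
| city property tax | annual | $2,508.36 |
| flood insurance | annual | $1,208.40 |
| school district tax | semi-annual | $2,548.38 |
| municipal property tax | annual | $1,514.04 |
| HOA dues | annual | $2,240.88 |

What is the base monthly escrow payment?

City property tax — $2,508.36
Flood insurance — $1,208.40
School district tax — $2,548.38 × 2 = $5,096.76
Municipal property tax — $1,514.04
HOA dues — $2,240.88
Yearly total = $2,508.36 + $1,208.40 + $5,096.76 + $1,514.04 + $2,240.88 = $12,568.44
Per month = $12,568.44 / 12 = $1,047.37

$1,047.37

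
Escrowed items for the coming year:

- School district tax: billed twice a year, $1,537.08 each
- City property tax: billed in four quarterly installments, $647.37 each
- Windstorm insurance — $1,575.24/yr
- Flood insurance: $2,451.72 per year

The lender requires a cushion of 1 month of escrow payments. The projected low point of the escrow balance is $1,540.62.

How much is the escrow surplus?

$733.07

School district tax = $1,537.08 × 2 = $3,074.16 per year
City property tax = $647.37 × 4 = $2,589.48 per year
Windstorm insurance = $1,575.24 per year
Flood insurance = $2,451.72 per year
Yearly total = $3,074.16 + $2,589.48 + $1,575.24 + $2,451.72 = $9,690.60
Per month = $9,690.60 ÷ 12 = $807.55
Required cushion = 1 × $807.55 = $807.55
Excess over cushion: $1,540.62 − $807.55 = $733.07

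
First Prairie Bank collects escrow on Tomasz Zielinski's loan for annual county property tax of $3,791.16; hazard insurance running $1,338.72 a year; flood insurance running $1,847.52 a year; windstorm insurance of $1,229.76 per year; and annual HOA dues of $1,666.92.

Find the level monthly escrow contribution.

County property tax — $3,791.16 per year
Hazard insurance — $1,338.72 per year
Flood insurance — $1,847.52 per year
Windstorm insurance — $1,229.76 per year
HOA dues — $1,666.92 per year
Annual escrow total = $9,874.08
Base monthly escrow = $9,874.08 / 12 = $822.84

$822.84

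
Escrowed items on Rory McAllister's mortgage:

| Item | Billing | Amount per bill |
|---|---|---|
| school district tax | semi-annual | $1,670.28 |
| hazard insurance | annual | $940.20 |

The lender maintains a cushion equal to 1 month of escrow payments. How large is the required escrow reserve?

School district tax — $1,670.28 × 2 = $3,340.56 per year
Hazard insurance — $940.20 per year
Yearly total = $4,280.76
Monthly = $4,280.76 / 12 = $356.73
Required cushion = 1 × $356.73 = $356.73

$356.73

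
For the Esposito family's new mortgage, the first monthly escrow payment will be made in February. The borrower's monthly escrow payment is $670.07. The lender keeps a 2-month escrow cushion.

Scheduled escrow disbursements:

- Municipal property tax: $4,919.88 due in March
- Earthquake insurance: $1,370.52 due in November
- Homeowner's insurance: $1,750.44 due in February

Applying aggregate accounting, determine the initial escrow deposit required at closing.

Cushion = 2 × $670.07 = $1,340.14
Trial balance (start $0, +$670.07 each month, − disbursements):
  Feb: +$670.07 − $1,750.44 → -$1,080.37
  Mar: +$670.07 − $4,919.88 → -$5,330.18
  Apr: +$670.07 → -$4,660.11
  May: +$670.07 → -$3,990.04
  Jun: +$670.07 → -$3,319.97
  Jul: +$670.07 → -$2,649.90
  Aug: +$670.07 → -$1,979.83
  Sep: +$670.07 → -$1,309.76
  Oct: +$670.07 → -$639.69
  Nov: +$670.07 − $1,370.52 → -$1,340.14
  Dec: +$670.07 → -$670.07
  Jan: +$670.07 → $0.00
Lowest trial balance = -$5,330.18 (Mar)
Initial deposit = cushion − low point = $1,340.14 − (-$5,330.18) = $6,670.32

$6,670.32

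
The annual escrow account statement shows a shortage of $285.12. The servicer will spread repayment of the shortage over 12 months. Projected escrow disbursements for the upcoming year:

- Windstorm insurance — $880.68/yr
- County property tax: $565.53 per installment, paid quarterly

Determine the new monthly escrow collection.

$285.66

Windstorm insurance: $880.68/yr
County property tax: $565.53 × 4 = $2,262.12/yr
Total per year = $3,142.80
Monthly = $3,142.80 ÷ 12 = $261.90
Shortage per month = $285.12 ÷ 12 = $23.76
New monthly escrow = $261.90 + $23.76 = $285.66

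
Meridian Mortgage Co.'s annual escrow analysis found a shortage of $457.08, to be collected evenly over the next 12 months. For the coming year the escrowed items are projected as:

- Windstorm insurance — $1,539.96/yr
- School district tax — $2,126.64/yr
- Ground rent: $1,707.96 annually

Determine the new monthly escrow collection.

Windstorm insurance: $1,539.96 per year
School district tax: $2,126.64 per year
Ground rent: $1,707.96 per year
Total per year = $1,539.96 + $2,126.64 + $1,707.96 = $5,374.56
Per month = $5,374.56 / 12 = $447.88
Shortage spread = $457.08 / 12 = $38.09/mo
New monthly escrow = $447.88 + $38.09 = $485.97

$485.97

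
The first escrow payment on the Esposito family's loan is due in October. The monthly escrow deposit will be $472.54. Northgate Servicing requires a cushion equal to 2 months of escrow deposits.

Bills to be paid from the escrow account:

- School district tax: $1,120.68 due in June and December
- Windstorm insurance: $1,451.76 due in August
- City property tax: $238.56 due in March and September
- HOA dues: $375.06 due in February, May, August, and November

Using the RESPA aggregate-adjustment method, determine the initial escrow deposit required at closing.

$1,179.06

Cushion = 2 × $472.54 = $945.08
Trial balance (start $0, +$472.54 each month, − disbursements):
  Oct: +$472.54 → $472.54
  Nov: +$472.54 − $375.06 → $570.02
  Dec: +$472.54 − $1,120.68 → -$78.12
  Jan: +$472.54 → $394.42
  Feb: +$472.54 − $375.06 → $491.90
  Mar: +$472.54 − $238.56 → $725.88
  Apr: +$472.54 → $1,198.42
  May: +$472.54 − $375.06 → $1,295.90
  Jun: +$472.54 − $1,120.68 → $647.76
  Jul: +$472.54 → $1,120.30
  Aug: +$472.54 − $1,826.82 → -$233.98
  Sep: +$472.54 − $238.56 → $0.00
Lowest trial balance = -$233.98 (Aug)
Initial deposit = cushion − low point = $945.08 − (-$233.98) = $1,179.06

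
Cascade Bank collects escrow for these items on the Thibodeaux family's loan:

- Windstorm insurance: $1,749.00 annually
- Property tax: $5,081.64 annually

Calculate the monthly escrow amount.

Windstorm insurance — $1,749.00/yr
Property tax — $5,081.64/yr
Annual escrow total = $1,749.00 + $5,081.64 = $6,830.64
Monthly escrow = $6,830.64 / 12 = $569.22

$569.22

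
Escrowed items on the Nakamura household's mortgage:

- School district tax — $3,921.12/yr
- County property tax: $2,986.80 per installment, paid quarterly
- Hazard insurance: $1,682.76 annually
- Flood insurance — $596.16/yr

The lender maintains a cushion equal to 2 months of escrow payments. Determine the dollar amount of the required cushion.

$3,024.54

School district tax = $3,921.12 annually
County property tax = $2,986.80 × 4 = $11,947.20 annually
Hazard insurance = $1,682.76 annually
Flood insurance = $596.16 annually
Combined annual = $3,921.12 + $11,947.20 + $1,682.76 + $596.16 = $18,147.24
Per month = $18,147.24 ÷ 12 = $1,512.27
Cushion = 2 × $1,512.27 = $3,024.54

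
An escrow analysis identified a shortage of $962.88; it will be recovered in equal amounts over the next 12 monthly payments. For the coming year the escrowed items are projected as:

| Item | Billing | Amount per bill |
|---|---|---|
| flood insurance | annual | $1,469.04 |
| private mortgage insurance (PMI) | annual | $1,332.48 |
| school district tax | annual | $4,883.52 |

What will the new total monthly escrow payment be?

$720.66

Flood insurance: $1,469.04 per year
Private mortgage insurance (PMI): $1,332.48 per year
School district tax: $4,883.52 per year
Yearly total = $1,469.04 + $1,332.48 + $4,883.52 = $7,685.04
Per month = $7,685.04 / 12 = $640.42
Shortage per month = $962.88 ÷ 12 = $80.24
Adjusted monthly = $640.42 + $80.24 = $720.66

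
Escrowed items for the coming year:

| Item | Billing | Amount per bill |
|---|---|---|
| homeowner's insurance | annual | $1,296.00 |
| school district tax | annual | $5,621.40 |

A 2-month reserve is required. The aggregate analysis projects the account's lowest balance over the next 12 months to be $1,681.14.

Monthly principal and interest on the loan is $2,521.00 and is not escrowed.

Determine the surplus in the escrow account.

$528.24

Homeowner's insurance — $1,296.00 annually
School district tax — $5,621.40 annually
Total annual escrow = $6,917.40
Base monthly escrow = $6,917.40 / 12 = $576.45
Required reserve = 2 × $576.45 = $1,152.90
Excess over cushion: $1,681.14 − $1,152.90 = $528.24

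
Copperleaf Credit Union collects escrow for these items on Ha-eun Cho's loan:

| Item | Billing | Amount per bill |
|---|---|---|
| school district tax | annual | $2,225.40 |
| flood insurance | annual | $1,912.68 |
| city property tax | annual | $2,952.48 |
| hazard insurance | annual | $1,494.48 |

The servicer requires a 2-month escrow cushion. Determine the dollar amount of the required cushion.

$1,430.84

School district tax — $2,225.40 annually
Flood insurance — $1,912.68 annually
City property tax — $2,952.48 annually
Hazard insurance — $1,494.48 annually
Total annual escrow = $8,585.04
Monthly = $8,585.04 / 12 = $715.42
Cushion = 2 × $715.42 = $1,430.84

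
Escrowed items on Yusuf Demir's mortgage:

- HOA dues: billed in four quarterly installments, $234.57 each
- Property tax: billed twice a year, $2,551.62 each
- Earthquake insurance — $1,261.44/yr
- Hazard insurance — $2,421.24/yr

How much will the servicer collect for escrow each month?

$810.35

HOA dues — $234.57 × 4 = $938.28
Property tax — $2,551.62 × 2 = $5,103.24
Earthquake insurance — $1,261.44
Hazard insurance — $2,421.24
Yearly total = $9,724.20
Base monthly escrow = $9,724.20 ÷ 12 = $810.35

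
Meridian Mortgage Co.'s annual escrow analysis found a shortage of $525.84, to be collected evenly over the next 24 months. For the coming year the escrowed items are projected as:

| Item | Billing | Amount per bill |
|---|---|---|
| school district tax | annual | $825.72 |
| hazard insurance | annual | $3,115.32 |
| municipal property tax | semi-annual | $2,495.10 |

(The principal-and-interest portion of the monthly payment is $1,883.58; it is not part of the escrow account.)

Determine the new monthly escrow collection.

$766.18

School district tax: $825.72 annually
Hazard insurance: $3,115.32 annually
Municipal property tax: $2,495.10 × 2 = $4,990.20 annually
Yearly total = $8,931.24
Base monthly escrow = $8,931.24 / 12 = $744.27
Shortage spread = $525.84 ÷ 24 = $21.91/mo
Adjusted monthly = $744.27 + $21.91 = $766.18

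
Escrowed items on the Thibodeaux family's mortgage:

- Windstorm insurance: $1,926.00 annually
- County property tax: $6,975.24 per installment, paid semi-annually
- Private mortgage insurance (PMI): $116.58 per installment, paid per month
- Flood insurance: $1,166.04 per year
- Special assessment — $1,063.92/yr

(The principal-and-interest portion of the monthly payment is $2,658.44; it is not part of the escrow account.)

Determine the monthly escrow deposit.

$1,625.45

Windstorm insurance — $1,926.00/yr
County property tax — $6,975.24 × 2 = $13,950.48/yr
Private mortgage insurance (PMI) — $116.58 × 12 = $1,398.96/yr
Flood insurance — $1,166.04/yr
Special assessment — $1,063.92/yr
Annual escrow total = $1,926.00 + $13,950.48 + $1,398.96 + $1,166.04 + $1,063.92 = $19,505.40
Monthly = $19,505.40 / 12 = $1,625.45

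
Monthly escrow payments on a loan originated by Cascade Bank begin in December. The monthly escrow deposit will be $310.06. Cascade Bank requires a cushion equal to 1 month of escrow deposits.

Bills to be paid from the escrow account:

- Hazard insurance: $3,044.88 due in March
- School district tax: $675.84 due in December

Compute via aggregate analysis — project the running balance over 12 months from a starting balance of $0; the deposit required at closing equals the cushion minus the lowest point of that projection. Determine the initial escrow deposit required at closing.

Cushion = 1 × $310.06 = $310.06
Trial balance (start $0, +$310.06 each month, − disbursements):
  Dec: +$310.06 − $675.84 → -$365.78
  Jan: +$310.06 → -$55.72
  Feb: +$310.06 → $254.34
  Mar: +$310.06 − $3,044.88 → -$2,480.48
  Apr: +$310.06 → -$2,170.42
  May: +$310.06 → -$1,860.36
  Jun: +$310.06 → -$1,550.30
  Jul: +$310.06 → -$1,240.24
  Aug: +$310.06 → -$930.18
  Sep: +$310.06 → -$620.12
  Oct: +$310.06 → -$310.06
  Nov: +$310.06 → $0.00
Lowest trial balance = -$2,480.48 (Mar)
Initial deposit = cushion − low point = $310.06 − (-$2,480.48) = $2,790.54

$2,790.54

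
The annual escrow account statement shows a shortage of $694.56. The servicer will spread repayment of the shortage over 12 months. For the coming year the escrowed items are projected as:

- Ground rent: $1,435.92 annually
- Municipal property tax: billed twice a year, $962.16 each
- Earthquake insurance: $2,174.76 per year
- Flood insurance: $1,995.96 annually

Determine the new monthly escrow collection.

Ground rent = $1,435.92
Municipal property tax = $962.16 × 2 = $1,924.32
Earthquake insurance = $2,174.76
Flood insurance = $1,995.96
Total per year = $1,435.92 + $1,924.32 + $2,174.76 + $1,995.96 = $7,530.96
Per month = $7,530.96 ÷ 12 = $627.58
Shortage spread = $694.56 ÷ 12 = $57.88/mo
Adjusted monthly = $627.58 + $57.88 = $685.46

$685.46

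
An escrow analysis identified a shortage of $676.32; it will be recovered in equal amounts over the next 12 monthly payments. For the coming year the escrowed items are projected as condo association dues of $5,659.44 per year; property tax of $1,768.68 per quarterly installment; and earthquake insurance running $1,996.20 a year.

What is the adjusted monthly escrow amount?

$1,283.89

Condo association dues: $5,659.44/yr
Property tax: $1,768.68 × 4 = $7,074.72/yr
Earthquake insurance: $1,996.20/yr
Total per year = $5,659.44 + $7,074.72 + $1,996.20 = $14,730.36
Monthly = $14,730.36 / 12 = $1,227.53
Monthly shortage recovery: $676.32 / 12 = $56.36
Adjusted monthly = $1,227.53 + $56.36 = $1,283.89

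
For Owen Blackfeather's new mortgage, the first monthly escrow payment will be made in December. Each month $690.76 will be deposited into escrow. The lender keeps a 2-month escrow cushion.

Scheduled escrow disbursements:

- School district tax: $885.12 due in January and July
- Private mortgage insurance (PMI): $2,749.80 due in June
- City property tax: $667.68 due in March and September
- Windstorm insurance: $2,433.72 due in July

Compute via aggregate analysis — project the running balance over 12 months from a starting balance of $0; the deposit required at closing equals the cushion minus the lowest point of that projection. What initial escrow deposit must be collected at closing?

Cushion = 2 × $690.76 = $1,381.52
Trial balance (start $0, +$690.76 each month, − disbursements):
  Dec: +$690.76 → $690.76
  Jan: +$690.76 − $885.12 → $496.40
  Feb: +$690.76 → $1,187.16
  Mar: +$690.76 − $667.68 → $1,210.24
  Apr: +$690.76 → $1,901.00
  May: +$690.76 → $2,591.76
  Jun: +$690.76 − $2,749.80 → $532.72
  Jul: +$690.76 − $3,318.84 → -$2,095.36
  Aug: +$690.76 → -$1,404.60
  Sep: +$690.76 − $667.68 → -$1,381.52
  Oct: +$690.76 → -$690.76
  Nov: +$690.76 → $0.00
Lowest trial balance = -$2,095.36 (Jul)
Initial deposit = cushion − low point = $1,381.52 − (-$2,095.36) = $3,476.88

$3,476.88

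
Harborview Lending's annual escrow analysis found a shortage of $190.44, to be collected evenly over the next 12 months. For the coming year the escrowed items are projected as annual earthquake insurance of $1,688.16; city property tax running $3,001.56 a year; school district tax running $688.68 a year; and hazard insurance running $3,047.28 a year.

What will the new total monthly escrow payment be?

$718.01

Earthquake insurance — $1,688.16 per year
City property tax — $3,001.56 per year
School district tax — $688.68 per year
Hazard insurance — $3,047.28 per year
Annual escrow total = $1,688.16 + $3,001.56 + $688.68 + $3,047.28 = $8,425.68
Per month = $8,425.68 ÷ 12 = $702.14
Shortage per month = $190.44 / 12 = $15.87
New monthly escrow = $702.14 + $15.87 = $718.01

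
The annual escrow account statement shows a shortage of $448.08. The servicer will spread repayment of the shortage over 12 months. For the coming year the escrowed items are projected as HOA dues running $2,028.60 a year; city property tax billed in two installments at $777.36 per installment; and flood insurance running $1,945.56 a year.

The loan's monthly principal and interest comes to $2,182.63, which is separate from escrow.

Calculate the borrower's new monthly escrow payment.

$498.08

HOA dues — $2,028.60
City property tax — $777.36 × 2 = $1,554.72
Flood insurance — $1,945.56
Total annual escrow = $2,028.60 + $1,554.72 + $1,945.56 = $5,528.88
Per month = $5,528.88 ÷ 12 = $460.74
Monthly shortage recovery: $448.08 ÷ 12 = $37.34
New monthly escrow = $460.74 + $37.34 = $498.08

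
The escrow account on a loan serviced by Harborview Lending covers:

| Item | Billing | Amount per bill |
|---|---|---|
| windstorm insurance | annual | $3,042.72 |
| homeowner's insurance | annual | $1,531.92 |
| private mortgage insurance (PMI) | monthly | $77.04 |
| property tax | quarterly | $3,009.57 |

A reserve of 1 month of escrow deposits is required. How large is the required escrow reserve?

Windstorm insurance: $3,042.72 per year
Homeowner's insurance: $1,531.92 per year
Private mortgage insurance (PMI): $77.04 × 12 = $924.48 per year
Property tax: $3,009.57 × 4 = $12,038.28 per year
Annual escrow total = $3,042.72 + $1,531.92 + $924.48 + $12,038.28 = $17,537.40
Monthly escrow = $17,537.40 ÷ 12 = $1,461.45
Required cushion = 1 × $1,461.45 = $1,461.45

$1,461.45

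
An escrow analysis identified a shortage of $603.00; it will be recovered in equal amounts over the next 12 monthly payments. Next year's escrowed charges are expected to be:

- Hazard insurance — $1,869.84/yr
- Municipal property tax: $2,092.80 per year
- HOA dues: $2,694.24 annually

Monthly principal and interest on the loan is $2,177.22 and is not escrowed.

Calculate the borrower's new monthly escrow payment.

$604.99

Hazard insurance = $1,869.84 annually
Municipal property tax = $2,092.80 annually
HOA dues = $2,694.24 annually
Total per year = $1,869.84 + $2,092.80 + $2,694.24 = $6,656.88
Per month = $6,656.88 / 12 = $554.74
Monthly shortage recovery: $603.00 ÷ 12 = $50.25
New monthly escrow = $554.74 + $50.25 = $604.99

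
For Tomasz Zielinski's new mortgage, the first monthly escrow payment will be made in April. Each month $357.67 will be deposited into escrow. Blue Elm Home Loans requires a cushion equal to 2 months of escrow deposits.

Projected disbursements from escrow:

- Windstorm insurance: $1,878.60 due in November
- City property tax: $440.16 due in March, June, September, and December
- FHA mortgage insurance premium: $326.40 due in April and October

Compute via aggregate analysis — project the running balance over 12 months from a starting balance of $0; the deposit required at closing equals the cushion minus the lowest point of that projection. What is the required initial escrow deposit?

Cushion = 2 × $357.67 = $715.34
Trial balance (start $0, +$357.67 each month, − disbursements):
  Apr: +$357.67 − $326.40 → $31.27
  May: +$357.67 → $388.94
  Jun: +$357.67 − $440.16 → $306.45
  Jul: +$357.67 → $664.12
  Aug: +$357.67 → $1,021.79
  Sep: +$357.67 − $440.16 → $939.30
  Oct: +$357.67 − $326.40 → $970.57
  Nov: +$357.67 − $1,878.60 → -$550.36
  Dec: +$357.67 − $440.16 → -$632.85
  Jan: +$357.67 → -$275.18
  Feb: +$357.67 → $82.49
  Mar: +$357.67 − $440.16 → $0.00
Lowest trial balance = -$632.85 (Dec)
Initial deposit = cushion − low point = $715.34 − (-$632.85) = $1,348.19

$1,348.19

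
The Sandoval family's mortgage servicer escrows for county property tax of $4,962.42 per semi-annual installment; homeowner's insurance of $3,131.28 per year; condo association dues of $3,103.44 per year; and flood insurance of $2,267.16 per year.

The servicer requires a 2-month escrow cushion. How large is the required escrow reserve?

$3,071.12

County property tax = $4,962.42 × 2 = $9,924.84 annually
Homeowner's insurance = $3,131.28 annually
Condo association dues = $3,103.44 annually
Flood insurance = $2,267.16 annually
Yearly total = $18,426.72
Base monthly escrow = $18,426.72 ÷ 12 = $1,535.56
Cushion = 2 × $1,535.56 = $3,071.12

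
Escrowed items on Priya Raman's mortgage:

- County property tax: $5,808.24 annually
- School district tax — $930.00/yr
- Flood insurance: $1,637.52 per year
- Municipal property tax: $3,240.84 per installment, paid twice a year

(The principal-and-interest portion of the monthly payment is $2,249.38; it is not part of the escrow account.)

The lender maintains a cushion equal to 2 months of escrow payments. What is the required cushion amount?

$2,476.24

County property tax = $5,808.24
School district tax = $930.00
Flood insurance = $1,637.52
Municipal property tax = $3,240.84 × 2 = $6,481.68
Total per year = $14,857.44
Per month = $14,857.44 / 12 = $1,238.12
Reserve = 2 × $1,238.12 = $2,476.24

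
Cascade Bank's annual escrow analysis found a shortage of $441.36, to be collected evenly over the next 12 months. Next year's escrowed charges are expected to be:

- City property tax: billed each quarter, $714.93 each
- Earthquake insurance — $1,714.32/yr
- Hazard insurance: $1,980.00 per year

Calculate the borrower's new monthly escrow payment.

$582.95

City property tax — $714.93 × 4 = $2,859.72 annually
Earthquake insurance — $1,714.32 annually
Hazard insurance — $1,980.00 annually
Total annual escrow = $6,554.04
Per month = $6,554.04 ÷ 12 = $546.17
Shortage spread = $441.36 ÷ 12 = $36.78/mo
New monthly escrow = $546.17 + $36.78 = $582.95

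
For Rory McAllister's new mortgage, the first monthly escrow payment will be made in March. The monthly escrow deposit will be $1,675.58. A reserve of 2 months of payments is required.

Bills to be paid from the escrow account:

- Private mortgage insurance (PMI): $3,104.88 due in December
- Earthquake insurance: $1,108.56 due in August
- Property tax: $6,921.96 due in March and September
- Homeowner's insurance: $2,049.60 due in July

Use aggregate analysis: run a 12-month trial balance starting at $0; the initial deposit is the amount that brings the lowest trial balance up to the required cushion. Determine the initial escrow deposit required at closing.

Cushion = 2 × $1,675.58 = $3,351.16
Trial balance (start $0, +$1,675.58 each month, − disbursements):
  Mar: +$1,675.58 − $6,921.96 → -$5,246.38
  Apr: +$1,675.58 → -$3,570.80
  May: +$1,675.58 → -$1,895.22
  Jun: +$1,675.58 → -$219.64
  Jul: +$1,675.58 − $2,049.60 → -$593.66
  Aug: +$1,675.58 − $1,108.56 → -$26.64
  Sep: +$1,675.58 − $6,921.96 → -$5,273.02
  Oct: +$1,675.58 → -$3,597.44
  Nov: +$1,675.58 → -$1,921.86
  Dec: +$1,675.58 − $3,104.88 → -$3,351.16
  Jan: +$1,675.58 → -$1,675.58
  Feb: +$1,675.58 → $0.00
Lowest trial balance = -$5,273.02 (Sep)
Initial deposit = cushion − low point = $3,351.16 − (-$5,273.02) = $8,624.18

$8,624.18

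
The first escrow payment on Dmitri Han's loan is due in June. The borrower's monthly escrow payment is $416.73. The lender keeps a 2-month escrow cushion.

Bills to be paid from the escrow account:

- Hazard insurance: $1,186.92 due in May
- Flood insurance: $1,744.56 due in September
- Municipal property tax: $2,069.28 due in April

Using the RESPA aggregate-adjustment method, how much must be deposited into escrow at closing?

$911.10

Cushion = 2 × $416.73 = $833.46
Trial balance (start $0, +$416.73 each month, − disbursements):
  Jun: +$416.73 → $416.73
  Jul: +$416.73 → $833.46
  Aug: +$416.73 → $1,250.19
  Sep: +$416.73 − $1,744.56 → -$77.64
  Oct: +$416.73 → $339.09
  Nov: +$416.73 → $755.82
  Dec: +$416.73 → $1,172.55
  Jan: +$416.73 → $1,589.28
  Feb: +$416.73 → $2,006.01
  Mar: +$416.73 → $2,422.74
  Apr: +$416.73 − $2,069.28 → $770.19
  May: +$416.73 − $1,186.92 → $0.00
Lowest trial balance = -$77.64 (Sep)
Initial deposit = cushion − low point = $833.46 − (-$77.64) = $911.10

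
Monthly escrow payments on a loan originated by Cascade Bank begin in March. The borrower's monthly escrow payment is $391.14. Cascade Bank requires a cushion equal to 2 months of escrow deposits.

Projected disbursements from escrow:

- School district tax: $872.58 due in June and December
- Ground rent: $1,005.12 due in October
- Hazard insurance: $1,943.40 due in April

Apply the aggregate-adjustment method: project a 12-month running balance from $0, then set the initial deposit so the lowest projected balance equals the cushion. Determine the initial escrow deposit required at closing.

$2,033.70

Cushion = 2 × $391.14 = $782.28
Trial balance (start $0, +$391.14 each month, − disbursements):
  Mar: +$391.14 → $391.14
  Apr: +$391.14 − $1,943.40 → -$1,161.12
  May: +$391.14 → -$769.98
  Jun: +$391.14 − $872.58 → -$1,251.42
  Jul: +$391.14 → -$860.28
  Aug: +$391.14 → -$469.14
  Sep: +$391.14 → -$78.00
  Oct: +$391.14 − $1,005.12 → -$691.98
  Nov: +$391.14 → -$300.84
  Dec: +$391.14 − $872.58 → -$782.28
  Jan: +$391.14 → -$391.14
  Feb: +$391.14 → $0.00
Lowest trial balance = -$1,251.42 (Jun)
Initial deposit = cushion − low point = $782.28 − (-$1,251.42) = $2,033.70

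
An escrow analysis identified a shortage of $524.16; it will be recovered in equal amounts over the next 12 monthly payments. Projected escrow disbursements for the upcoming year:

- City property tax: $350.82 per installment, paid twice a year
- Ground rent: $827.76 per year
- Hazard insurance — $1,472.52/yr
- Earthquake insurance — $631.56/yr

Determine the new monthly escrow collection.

City property tax: $350.82 × 2 = $701.64/yr
Ground rent: $827.76/yr
Hazard insurance: $1,472.52/yr
Earthquake insurance: $631.56/yr
Yearly total = $701.64 + $827.76 + $1,472.52 + $631.56 = $3,633.48
Monthly = $3,633.48 / 12 = $302.79
Shortage spread = $524.16 ÷ 12 = $43.68/mo
Adjusted monthly = $302.79 + $43.68 = $346.47

$346.47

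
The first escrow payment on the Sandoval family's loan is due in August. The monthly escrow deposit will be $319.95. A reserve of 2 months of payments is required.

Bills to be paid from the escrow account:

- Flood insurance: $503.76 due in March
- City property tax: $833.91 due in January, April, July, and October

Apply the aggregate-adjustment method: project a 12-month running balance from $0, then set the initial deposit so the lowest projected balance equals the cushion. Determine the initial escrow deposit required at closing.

Cushion = 2 × $319.95 = $639.90
Trial balance (start $0, +$319.95 each month, − disbursements):
  Aug: +$319.95 → $319.95
  Sep: +$319.95 → $639.90
  Oct: +$319.95 − $833.91 → $125.94
  Nov: +$319.95 → $445.89
  Dec: +$319.95 → $765.84
  Jan: +$319.95 − $833.91 → $251.88
  Feb: +$319.95 → $571.83
  Mar: +$319.95 − $503.76 → $388.02
  Apr: +$319.95 − $833.91 → -$125.94
  May: +$319.95 → $194.01
  Jun: +$319.95 → $513.96
  Jul: +$319.95 − $833.91 → $0.00
Lowest trial balance = -$125.94 (Apr)
Initial deposit = cushion − low point = $639.90 − (-$125.94) = $765.84

$765.84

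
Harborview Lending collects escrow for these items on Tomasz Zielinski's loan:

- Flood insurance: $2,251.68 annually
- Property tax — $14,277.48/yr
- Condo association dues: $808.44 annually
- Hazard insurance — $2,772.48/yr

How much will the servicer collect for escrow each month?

$1,675.84

Flood insurance = $2,251.68
Property tax = $14,277.48
Condo association dues = $808.44
Hazard insurance = $2,772.48
Total annual escrow = $2,251.68 + $14,277.48 + $808.44 + $2,772.48 = $20,110.08
Monthly = $20,110.08 ÷ 12 = $1,675.84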